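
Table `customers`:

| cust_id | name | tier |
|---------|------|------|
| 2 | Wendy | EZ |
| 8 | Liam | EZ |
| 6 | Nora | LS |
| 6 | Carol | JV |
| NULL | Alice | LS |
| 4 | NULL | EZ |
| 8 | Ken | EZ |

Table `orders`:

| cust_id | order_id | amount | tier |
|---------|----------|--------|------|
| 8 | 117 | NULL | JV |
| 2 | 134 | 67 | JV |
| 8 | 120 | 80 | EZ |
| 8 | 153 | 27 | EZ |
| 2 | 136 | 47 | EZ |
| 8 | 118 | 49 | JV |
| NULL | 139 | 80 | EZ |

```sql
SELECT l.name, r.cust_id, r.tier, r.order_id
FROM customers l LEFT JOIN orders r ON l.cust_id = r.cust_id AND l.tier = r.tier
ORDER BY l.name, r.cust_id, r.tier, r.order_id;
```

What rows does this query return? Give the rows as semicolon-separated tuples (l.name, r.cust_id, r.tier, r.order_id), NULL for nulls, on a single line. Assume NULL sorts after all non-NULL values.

(Alice, NULL, NULL, NULL); (Carol, NULL, NULL, NULL); (Ken, 8, EZ, 120); (Ken, 8, EZ, 153); (Liam, 8, EZ, 120); (Liam, 8, EZ, 153); (Nora, NULL, NULL, NULL); (Wendy, 2, EZ, 136); (NULL, NULL, NULL, NULL)

LEFT JOIN keeps every row from `customers`; unmatched rows get NULL for `orders`'s columns.
Matching on l.cust_id = r.cust_id AND l.tier = r.tier. A NULL in a compared column never satisfies the condition.
- cust_id=2, tier=EZ: 1 matching r row(s), so 1 row(s) emitted.
- cust_id=8, tier=EZ: 2 matching r row(s), so 2 row(s) emitted.
- cust_id=6, tier=LS: no r row matches, row kept with r columns NULL.
- cust_id=6, tier=JV: no r row matches, row kept with r columns NULL.
- cust_id=NULL, tier=LS: no r row matches, row kept with r columns NULL.
- cust_id=4, tier=EZ: no r row matches, row kept with r columns NULL.
- cust_id=8, tier=EZ: 2 matching r row(s), so 2 row(s) emitted.
After projecting and ordering:
l.name | r.cust_id | r.tier | r.order_id
Alice | NULL | NULL | NULL
Carol | NULL | NULL | NULL
Ken | 8 | EZ | 120
Ken | 8 | EZ | 153
Liam | 8 | EZ | 120
Liam | 8 | EZ | 153
Nora | NULL | NULL | NULL
Wendy | 2 | EZ | 136
NULL | NULL | NULL | NULL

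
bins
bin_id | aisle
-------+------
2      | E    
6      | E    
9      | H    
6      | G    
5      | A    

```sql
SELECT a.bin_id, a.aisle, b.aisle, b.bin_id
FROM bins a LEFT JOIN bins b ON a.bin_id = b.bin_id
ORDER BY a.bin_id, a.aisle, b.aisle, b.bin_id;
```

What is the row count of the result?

7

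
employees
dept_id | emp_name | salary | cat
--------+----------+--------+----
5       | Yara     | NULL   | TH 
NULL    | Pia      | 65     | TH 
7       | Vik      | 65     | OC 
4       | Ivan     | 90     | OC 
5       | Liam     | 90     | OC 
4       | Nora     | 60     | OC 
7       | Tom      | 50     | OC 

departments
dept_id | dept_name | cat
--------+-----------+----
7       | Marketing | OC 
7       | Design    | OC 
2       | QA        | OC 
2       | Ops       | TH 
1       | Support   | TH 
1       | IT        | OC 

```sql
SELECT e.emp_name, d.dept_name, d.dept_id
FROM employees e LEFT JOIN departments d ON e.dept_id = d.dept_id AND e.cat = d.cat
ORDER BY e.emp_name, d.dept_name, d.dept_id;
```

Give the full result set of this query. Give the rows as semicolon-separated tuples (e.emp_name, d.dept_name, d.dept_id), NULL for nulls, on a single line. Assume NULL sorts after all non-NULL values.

(Ivan, NULL, NULL); (Liam, NULL, NULL); (Nora, NULL, NULL); (Pia, NULL, NULL); (Tom, Design, 7); (Tom, Marketing, 7); (Vik, Design, 7); (Vik, Marketing, 7); (Yara, NULL, NULL)

LEFT JOIN keeps every row from `employees`; unmatched rows get NULL for `departments`'s columns.
Matching on e.dept_id = d.dept_id AND e.cat = d.cat. A NULL in a compared column never satisfies the condition.
- e (dept_id=5, cat=TH) has no partner → padded with NULL.
- e (dept_id=NULL, cat=TH) has no partner → padded with NULL.
- e (dept_id=7, cat=OC) pairs with 2 row(s) of d.
- e (dept_id=4, cat=OC) has no partner → padded with NULL.
- e (dept_id=5, cat=OC) has no partner → padded with NULL.
- e (dept_id=4, cat=OC) has no partner → padded with NULL.
- e (dept_id=7, cat=OC) pairs with 2 row(s) of d.
After projecting and ordering:
e.emp_name | d.dept_name | d.dept_id
Ivan | NULL | NULL
Liam | NULL | NULL
Nora | NULL | NULL
Pia | NULL | NULL
Tom | Design | 7
Tom | Marketing | 7
Vik | Design | 7
Vik | Marketing | 7
Yara | NULL | NULL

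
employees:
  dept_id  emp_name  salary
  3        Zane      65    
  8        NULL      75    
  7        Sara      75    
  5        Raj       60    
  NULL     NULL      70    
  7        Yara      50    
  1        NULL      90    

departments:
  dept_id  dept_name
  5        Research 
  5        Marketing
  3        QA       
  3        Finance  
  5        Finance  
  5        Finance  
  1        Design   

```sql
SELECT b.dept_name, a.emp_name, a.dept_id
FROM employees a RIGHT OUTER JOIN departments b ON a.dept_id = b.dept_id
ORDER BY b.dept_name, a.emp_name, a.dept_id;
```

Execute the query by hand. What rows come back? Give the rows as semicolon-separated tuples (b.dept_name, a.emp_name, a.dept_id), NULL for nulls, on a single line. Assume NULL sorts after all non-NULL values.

(Design, NULL, 1); (Finance, Raj, 5); (Finance, Raj, 5); (Finance, Zane, 3); (Marketing, Raj, 5); (QA, Zane, 3); (Research, Raj, 5)

RIGHT JOIN keeps every row from `departments`; unmatched rows get NULL for `employees`'s columns.
Matching on a.dept_id = b.dept_id. A NULL in a compared column never satisfies the condition.
Matched pairs: 7; unmatched b rows kept: 0.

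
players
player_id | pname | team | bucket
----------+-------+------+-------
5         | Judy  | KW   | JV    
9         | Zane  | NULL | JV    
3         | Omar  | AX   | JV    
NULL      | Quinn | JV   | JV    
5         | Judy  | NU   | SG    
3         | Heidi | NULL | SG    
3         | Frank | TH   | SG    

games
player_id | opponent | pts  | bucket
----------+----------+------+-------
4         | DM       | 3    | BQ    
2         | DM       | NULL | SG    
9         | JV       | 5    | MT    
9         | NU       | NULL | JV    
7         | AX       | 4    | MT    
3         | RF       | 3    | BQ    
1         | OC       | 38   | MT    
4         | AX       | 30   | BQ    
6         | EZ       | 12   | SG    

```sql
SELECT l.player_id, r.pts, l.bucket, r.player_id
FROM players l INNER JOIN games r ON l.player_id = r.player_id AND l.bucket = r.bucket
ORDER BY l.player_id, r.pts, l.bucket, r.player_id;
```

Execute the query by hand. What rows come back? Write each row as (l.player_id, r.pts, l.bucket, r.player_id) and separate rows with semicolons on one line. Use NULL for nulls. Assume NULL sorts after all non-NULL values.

(9, NULL, JV, 9)

INNER JOIN keeps only pairs where the ON condition holds.
Matching on l.player_id = r.player_id AND l.bucket = r.bucket. A NULL in a compared column never satisfies the condition.
- l row (player_id=5, bucket=JV): no match → dropped.
- l row (player_id=9, bucket=JV): matches 1 r row(s) → 1 output row(s).
- l row (player_id=3, bucket=JV): no match → dropped.
- l row (player_id=NULL, bucket=JV): no match → dropped.
- l row (player_id=5, bucket=SG): no match → dropped.
- l row (player_id=3, bucket=SG): no match → dropped.
- l row (player_id=3, bucket=SG): no match → dropped.
After projecting and ordering:
l.player_id | r.pts | l.bucket | r.player_id
9 | NULL | JV | 9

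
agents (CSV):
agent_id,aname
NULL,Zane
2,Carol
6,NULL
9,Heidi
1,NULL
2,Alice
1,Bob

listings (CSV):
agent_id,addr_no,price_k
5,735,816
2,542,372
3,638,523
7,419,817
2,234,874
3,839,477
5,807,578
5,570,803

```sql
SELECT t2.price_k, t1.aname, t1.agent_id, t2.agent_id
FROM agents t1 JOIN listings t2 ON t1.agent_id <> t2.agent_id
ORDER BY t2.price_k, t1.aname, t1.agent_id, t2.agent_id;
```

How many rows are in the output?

44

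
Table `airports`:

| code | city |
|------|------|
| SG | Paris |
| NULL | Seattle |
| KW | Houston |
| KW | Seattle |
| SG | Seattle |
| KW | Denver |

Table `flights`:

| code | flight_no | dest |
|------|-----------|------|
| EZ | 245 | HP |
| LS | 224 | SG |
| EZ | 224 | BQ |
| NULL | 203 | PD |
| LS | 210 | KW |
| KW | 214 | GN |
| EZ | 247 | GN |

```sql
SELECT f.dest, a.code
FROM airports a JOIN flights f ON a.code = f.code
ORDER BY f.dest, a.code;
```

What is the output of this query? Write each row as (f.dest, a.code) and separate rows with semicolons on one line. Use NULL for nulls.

INNER JOIN keeps only pairs where the ON condition holds.
Matching on a.code = f.code. A NULL in a compared column never satisfies the condition.
- a row (code=SG): no match → dropped.
- a row (code=NULL): no match → dropped.
- a row (code=KW): matches 1 f row(s) → 1 output row(s).
- a row (code=KW): matches 1 f row(s) → 1 output row(s).
- a row (code=SG): no match → dropped.
- a row (code=KW): matches 1 f row(s) → 1 output row(s).
After projecting and ordering:
f.dest | a.code
GN | KW
GN | KW
GN | KW

(GN, KW); (GN, KW); (GN, KW)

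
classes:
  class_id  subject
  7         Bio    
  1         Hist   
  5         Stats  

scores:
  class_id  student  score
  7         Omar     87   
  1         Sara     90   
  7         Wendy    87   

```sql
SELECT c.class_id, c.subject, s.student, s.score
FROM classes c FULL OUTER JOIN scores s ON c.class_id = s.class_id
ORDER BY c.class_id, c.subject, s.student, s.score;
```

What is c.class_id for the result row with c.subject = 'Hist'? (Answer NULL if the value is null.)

FULL OUTER JOIN keeps every row from both sides; unmatched rows get NULL for the other side's columns.
Matching on c.class_id = s.class_id.
- c row (class_id=7): matches 2 s row(s) → 2 output row(s).
- c row (class_id=1): matches 1 s row(s) → 1 output row(s).
- c row (class_id=5): no match → kept, s columns NULL.

1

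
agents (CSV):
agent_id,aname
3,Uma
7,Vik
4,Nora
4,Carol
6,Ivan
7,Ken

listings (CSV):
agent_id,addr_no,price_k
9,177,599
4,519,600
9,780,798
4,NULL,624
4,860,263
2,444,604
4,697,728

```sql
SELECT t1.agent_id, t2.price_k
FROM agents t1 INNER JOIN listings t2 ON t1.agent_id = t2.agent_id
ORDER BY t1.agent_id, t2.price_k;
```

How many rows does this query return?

INNER JOIN keeps only pairs where the ON condition holds.
Matching on t1.agent_id = t2.agent_id.
- t1 (agent_id=3) has no partner → excluded.
- t1 (agent_id=7) has no partner → excluded.
- t1 (agent_id=4) pairs with 4 row(s) of t2.
- t1 (agent_id=4) pairs with 4 row(s) of t2.
- t1 (agent_id=6) has no partner → excluded.
- t1 (agent_id=7) has no partner → excluded.
Total: 8 rows.

8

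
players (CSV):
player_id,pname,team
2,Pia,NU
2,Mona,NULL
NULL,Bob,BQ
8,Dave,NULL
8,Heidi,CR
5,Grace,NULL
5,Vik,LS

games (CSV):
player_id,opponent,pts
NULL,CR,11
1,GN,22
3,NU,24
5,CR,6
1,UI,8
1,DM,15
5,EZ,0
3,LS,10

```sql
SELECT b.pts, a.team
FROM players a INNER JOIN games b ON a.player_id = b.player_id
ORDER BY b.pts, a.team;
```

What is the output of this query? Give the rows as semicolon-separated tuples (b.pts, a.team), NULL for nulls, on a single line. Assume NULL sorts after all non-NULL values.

(0, LS); (0, NULL); (6, LS); (6, NULL)

INNER JOIN keeps only pairs where the ON condition holds.
Matching on a.player_id = b.player_id. A NULL in a compared column never satisfies the condition.
Matched pairs: 4.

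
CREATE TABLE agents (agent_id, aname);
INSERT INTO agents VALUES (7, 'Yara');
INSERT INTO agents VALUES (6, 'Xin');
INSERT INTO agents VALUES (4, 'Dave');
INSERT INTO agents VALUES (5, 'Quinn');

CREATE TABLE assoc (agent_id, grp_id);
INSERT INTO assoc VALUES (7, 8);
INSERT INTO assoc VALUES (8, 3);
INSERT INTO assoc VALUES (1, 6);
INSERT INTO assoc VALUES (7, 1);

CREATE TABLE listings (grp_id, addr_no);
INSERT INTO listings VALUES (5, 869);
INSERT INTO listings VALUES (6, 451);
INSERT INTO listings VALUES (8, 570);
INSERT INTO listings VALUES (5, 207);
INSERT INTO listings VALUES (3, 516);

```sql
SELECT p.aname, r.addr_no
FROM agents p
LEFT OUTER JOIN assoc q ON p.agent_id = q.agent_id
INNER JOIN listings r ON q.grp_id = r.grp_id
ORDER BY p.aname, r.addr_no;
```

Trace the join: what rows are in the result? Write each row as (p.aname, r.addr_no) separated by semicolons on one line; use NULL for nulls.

(Yara, 570)

Joins associate left-to-right: agents LEFT JOIN assoc on agent_id gives 5 intermediate row(s).
Then INNER JOIN `listings r` on grp_id: keep only rows whose q.grp_id appears in r.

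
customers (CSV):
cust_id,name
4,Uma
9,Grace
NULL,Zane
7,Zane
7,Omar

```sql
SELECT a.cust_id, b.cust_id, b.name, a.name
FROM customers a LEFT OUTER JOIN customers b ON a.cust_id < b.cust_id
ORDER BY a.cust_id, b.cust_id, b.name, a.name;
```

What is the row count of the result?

LEFT JOIN keeps every row from `customers a`; unmatched rows get NULL for `customers b`'s columns.
Matching on a.cust_id < b.cust_id. A NULL in a compared column never satisfies the condition.
- cust_id=4: 3 matching b row(s), so 3 row(s) emitted.
- cust_id=9: no b row matches, row kept with b columns NULL.
- cust_id=NULL: no b row matches, row kept with b columns NULL.
- cust_id=7: 1 matching b row(s), so 1 row(s) emitted.
- cust_id=7: 1 matching b row(s), so 1 row(s) emitted.
Total: 5 matched + 2 padded = 7 rows.

7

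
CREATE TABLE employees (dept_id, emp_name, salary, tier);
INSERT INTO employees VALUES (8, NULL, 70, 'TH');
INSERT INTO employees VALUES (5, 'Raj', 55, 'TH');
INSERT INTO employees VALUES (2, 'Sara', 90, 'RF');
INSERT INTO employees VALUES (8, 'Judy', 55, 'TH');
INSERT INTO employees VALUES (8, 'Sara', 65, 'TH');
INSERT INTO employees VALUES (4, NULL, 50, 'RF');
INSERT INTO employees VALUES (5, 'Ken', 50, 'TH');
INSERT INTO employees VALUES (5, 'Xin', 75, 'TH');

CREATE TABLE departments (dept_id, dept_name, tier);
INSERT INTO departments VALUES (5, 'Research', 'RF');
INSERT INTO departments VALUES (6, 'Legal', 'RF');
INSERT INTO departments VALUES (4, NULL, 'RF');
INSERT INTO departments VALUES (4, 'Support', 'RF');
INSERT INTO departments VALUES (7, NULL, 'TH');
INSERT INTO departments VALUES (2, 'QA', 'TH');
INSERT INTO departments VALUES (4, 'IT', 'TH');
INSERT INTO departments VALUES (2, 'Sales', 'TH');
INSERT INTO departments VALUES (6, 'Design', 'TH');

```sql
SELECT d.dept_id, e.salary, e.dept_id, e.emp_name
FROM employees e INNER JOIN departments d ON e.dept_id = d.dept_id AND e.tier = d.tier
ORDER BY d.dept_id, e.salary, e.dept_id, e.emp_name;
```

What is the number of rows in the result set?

INNER JOIN keeps only pairs where the ON condition holds.
Matching on e.dept_id = d.dept_id AND e.tier = d.tier.
Matched pairs: 2.
Total: 2 rows.

2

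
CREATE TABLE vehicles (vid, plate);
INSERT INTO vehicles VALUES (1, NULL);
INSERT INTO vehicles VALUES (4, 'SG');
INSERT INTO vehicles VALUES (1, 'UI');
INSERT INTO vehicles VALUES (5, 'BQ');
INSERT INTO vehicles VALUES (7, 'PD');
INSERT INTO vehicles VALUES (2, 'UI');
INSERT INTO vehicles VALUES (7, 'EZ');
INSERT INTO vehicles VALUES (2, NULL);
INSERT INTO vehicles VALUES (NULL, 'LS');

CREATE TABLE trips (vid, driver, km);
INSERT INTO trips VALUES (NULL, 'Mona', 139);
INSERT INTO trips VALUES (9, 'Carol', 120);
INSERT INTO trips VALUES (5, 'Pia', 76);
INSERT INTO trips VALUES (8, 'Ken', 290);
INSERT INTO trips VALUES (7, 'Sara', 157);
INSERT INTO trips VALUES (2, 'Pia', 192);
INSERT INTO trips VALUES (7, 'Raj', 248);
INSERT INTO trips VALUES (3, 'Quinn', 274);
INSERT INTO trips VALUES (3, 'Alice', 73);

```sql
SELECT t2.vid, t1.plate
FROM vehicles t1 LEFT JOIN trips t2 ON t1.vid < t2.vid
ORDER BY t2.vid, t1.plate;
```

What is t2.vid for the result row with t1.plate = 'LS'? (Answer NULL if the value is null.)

NULL

LEFT JOIN keeps every row from `vehicles`; unmatched rows get NULL for `trips`'s columns.
Matching on t1.vid < t2.vid. A NULL in a compared column never satisfies the condition.
- t1 (vid=1) pairs with 8 row(s) of t2.
- t1 (vid=4) pairs with 5 row(s) of t2.
- t1 (vid=1) pairs with 8 row(s) of t2.
- t1 (vid=5) pairs with 4 row(s) of t2.
- t1 (vid=7) pairs with 2 row(s) of t2.
- t1 (vid=2) pairs with 7 row(s) of t2.
- t1 (vid=7) pairs with 2 row(s) of t2.
- t1 (vid=2) pairs with 7 row(s) of t2.
- t1 (vid=NULL) has no partner → padded with NULL.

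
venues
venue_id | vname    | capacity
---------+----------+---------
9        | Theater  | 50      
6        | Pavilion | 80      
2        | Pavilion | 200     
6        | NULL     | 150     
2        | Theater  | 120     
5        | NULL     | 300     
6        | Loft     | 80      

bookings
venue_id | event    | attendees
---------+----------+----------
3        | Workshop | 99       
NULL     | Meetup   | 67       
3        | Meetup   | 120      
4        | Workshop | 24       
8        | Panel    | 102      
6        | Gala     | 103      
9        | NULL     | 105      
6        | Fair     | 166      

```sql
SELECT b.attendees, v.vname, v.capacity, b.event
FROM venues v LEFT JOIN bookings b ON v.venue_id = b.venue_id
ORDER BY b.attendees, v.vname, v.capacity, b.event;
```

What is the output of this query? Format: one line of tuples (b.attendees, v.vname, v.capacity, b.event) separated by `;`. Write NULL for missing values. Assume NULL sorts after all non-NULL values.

LEFT JOIN keeps every row from `venues`; unmatched rows get NULL for `bookings`'s columns.
Matching on v.venue_id = b.venue_id. A NULL in a compared column never satisfies the condition.
Matched pairs: 7; unmatched v rows kept: 3.

(103, Loft, 80, Gala); (103, Pavilion, 80, Gala); (103, NULL, 150, Gala); (105, Theater, 50, NULL); (166, Loft, 80, Fair); (166, Pavilion, 80, Fair); (166, NULL, 150, Fair); (NULL, Pavilion, 200, NULL); (NULL, Theater, 120, NULL); (NULL, NULL, 300, NULL)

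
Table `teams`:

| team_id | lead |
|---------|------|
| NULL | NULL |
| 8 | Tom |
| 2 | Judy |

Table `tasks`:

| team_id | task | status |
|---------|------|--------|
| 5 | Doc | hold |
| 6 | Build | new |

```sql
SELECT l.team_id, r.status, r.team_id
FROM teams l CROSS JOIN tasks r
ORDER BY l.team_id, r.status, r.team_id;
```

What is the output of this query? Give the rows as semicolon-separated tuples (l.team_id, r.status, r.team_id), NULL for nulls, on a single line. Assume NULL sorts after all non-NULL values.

(2, hold, 5); (2, new, 6); (8, hold, 5); (8, new, 6); (NULL, hold, 5); (NULL, new, 6)

CROSS JOIN pairs every row of `teams` with every row of `tasks`: 3 × 2 = 6 rows.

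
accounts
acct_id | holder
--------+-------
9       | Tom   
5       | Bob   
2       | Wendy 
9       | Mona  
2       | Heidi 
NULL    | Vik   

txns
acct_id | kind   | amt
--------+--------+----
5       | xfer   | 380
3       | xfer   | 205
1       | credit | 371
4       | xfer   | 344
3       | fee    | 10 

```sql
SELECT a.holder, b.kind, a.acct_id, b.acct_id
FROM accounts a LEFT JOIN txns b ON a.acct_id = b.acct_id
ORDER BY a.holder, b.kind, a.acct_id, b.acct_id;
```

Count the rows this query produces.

6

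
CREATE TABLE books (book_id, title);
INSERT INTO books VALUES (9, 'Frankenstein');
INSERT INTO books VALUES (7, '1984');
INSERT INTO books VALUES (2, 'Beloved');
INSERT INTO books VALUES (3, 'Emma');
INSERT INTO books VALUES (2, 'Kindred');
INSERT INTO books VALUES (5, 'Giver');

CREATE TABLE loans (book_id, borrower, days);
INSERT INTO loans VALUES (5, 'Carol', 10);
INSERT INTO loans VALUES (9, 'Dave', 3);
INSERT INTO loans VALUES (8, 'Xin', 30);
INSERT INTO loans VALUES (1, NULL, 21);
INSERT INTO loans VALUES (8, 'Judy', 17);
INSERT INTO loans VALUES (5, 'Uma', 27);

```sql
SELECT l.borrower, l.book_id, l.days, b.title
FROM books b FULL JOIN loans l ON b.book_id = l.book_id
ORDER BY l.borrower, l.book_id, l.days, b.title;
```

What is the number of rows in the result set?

10

FULL OUTER JOIN keeps every row from both sides; unmatched rows get NULL for the other side's columns.
Matching on b.book_id = l.book_id.
- b[0] book_id=9 → 1 match(es) in l → 1 row(s).
- b[1] book_id=7 → no match; kept with NULLs on the l side.
- b[2] book_id=2 → no match; kept with NULLs on the l side.
- b[3] book_id=3 → no match; kept with NULLs on the l side.
- b[4] book_id=2 → no match; kept with NULLs on the l side.
- b[5] book_id=5 → 2 match(es) in l → 2 row(s).
- 3 row(s) from l found no b partner → padded with NULL.
Total: 3 matched + 7 padded = 10 rows.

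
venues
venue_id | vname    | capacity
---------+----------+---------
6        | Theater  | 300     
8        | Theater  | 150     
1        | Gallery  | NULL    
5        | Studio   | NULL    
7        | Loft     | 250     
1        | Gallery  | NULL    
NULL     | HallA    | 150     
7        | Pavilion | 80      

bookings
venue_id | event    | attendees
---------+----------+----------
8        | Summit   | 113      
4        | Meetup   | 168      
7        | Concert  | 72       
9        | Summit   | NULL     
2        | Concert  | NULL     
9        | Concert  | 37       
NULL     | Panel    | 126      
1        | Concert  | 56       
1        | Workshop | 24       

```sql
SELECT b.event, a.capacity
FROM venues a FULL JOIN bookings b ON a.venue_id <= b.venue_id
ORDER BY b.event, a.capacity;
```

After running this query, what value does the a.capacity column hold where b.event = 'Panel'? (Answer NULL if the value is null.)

NULL

FULL OUTER JOIN keeps every row from both sides; unmatched rows get NULL for the other side's columns.
Matching on a.venue_id <= b.venue_id. A NULL in a compared column never satisfies the condition.
Matched pairs: 35; unmatched a rows kept: 1; unmatched b rows kept: 1.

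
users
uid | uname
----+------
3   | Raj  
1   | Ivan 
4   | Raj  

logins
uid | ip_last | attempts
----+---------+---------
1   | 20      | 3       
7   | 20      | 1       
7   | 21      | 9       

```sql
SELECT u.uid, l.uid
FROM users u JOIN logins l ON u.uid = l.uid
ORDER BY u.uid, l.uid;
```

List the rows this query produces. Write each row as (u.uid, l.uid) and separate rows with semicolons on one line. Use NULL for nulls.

(1, 1)

INNER JOIN keeps only pairs where the ON condition holds.
Matching on u.uid = l.uid.
Matched pairs: 1.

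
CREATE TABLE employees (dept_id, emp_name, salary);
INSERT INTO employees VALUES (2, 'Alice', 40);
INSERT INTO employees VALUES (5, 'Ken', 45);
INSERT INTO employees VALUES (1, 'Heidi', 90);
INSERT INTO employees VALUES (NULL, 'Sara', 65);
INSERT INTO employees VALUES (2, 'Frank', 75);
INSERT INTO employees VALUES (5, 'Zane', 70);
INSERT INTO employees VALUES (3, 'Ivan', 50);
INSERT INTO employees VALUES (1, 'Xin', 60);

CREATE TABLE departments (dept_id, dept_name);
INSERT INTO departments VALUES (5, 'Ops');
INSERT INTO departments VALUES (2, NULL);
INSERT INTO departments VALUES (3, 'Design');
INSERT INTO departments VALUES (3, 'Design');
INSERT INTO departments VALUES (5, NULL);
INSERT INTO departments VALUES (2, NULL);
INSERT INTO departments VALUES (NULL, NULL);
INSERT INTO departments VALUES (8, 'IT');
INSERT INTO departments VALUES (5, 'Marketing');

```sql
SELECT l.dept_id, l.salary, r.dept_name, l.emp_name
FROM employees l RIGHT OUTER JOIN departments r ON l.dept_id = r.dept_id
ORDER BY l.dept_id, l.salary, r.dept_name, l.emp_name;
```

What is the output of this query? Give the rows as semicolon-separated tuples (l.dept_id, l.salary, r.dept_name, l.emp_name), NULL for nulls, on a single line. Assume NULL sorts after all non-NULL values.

(2, 40, NULL, Alice); (2, 40, NULL, Alice); (2, 75, NULL, Frank); (2, 75, NULL, Frank); (3, 50, Design, Ivan); (3, 50, Design, Ivan); (5, 45, Marketing, Ken); (5, 45, Ops, Ken); (5, 45, NULL, Ken); (5, 70, Marketing, Zane); (5, 70, Ops, Zane); (5, 70, NULL, Zane); (NULL, NULL, IT, NULL); (NULL, NULL, NULL, NULL)

RIGHT JOIN keeps every row from `departments`; unmatched rows get NULL for `employees`'s columns.
Matching on l.dept_id = r.dept_id. A NULL in a compared column never satisfies the condition.
- l row (dept_id=2): matches 2 r row(s) → 2 output row(s).
- l row (dept_id=5): matches 3 r row(s) → 3 output row(s).
- l row (dept_id=1): no match.
- l row (dept_id=NULL): no match.
- l row (dept_id=2): matches 2 r row(s) → 2 output row(s).
- l row (dept_id=5): matches 3 r row(s) → 3 output row(s).
- l row (dept_id=3): matches 2 r row(s) → 2 output row(s).
- l row (dept_id=1): no match.
- plus 2 unmatched r row(s), each kept with NULL l columns.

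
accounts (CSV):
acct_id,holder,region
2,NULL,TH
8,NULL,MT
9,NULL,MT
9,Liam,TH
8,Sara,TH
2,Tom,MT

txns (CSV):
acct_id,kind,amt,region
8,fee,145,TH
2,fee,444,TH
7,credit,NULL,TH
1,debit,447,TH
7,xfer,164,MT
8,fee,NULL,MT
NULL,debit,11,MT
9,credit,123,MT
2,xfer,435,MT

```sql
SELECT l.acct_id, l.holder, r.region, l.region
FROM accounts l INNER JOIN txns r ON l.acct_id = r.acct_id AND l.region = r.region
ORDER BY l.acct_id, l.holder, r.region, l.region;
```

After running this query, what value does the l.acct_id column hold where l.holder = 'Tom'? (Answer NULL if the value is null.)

2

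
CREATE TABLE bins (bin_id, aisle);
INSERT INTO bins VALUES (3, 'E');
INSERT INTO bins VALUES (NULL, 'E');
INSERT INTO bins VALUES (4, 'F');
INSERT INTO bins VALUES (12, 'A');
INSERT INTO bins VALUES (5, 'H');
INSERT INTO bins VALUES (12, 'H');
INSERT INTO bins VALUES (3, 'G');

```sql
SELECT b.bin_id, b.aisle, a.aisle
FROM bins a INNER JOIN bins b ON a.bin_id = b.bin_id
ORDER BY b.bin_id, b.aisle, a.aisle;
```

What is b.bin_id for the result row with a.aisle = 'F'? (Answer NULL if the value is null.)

4

INNER JOIN keeps only pairs where the ON condition holds.
Matching on a.bin_id = b.bin_id. A NULL in a compared column never satisfies the condition.
Matched pairs: 10.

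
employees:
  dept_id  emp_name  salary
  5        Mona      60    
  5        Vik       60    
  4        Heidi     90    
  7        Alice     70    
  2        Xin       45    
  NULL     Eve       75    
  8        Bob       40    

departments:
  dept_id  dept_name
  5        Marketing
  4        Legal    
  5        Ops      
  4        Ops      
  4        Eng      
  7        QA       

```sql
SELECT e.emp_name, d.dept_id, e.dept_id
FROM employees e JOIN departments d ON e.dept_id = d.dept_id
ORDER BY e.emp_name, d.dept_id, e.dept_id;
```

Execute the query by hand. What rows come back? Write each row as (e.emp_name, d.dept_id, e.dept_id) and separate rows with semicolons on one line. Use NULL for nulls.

(Alice, 7, 7); (Heidi, 4, 4); (Heidi, 4, 4); (Heidi, 4, 4); (Mona, 5, 5); (Mona, 5, 5); (Vik, 5, 5); (Vik, 5, 5)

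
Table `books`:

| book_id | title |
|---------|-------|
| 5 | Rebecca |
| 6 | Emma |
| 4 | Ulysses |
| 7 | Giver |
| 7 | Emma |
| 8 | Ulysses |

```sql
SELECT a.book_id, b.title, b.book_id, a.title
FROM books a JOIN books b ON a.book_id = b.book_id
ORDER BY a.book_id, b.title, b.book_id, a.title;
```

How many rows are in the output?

INNER JOIN keeps only pairs where the ON condition holds.
Matching on a.book_id = b.book_id.
- a row (book_id=5): matches 1 b row(s) → 1 output row(s).
- a row (book_id=6): matches 1 b row(s) → 1 output row(s).
- a row (book_id=4): matches 1 b row(s) → 1 output row(s).
- a row (book_id=7): matches 2 b row(s) → 2 output row(s).
- a row (book_id=7): matches 2 b row(s) → 2 output row(s).
- a row (book_id=8): matches 1 b row(s) → 1 output row(s).
Total: 8 rows.

8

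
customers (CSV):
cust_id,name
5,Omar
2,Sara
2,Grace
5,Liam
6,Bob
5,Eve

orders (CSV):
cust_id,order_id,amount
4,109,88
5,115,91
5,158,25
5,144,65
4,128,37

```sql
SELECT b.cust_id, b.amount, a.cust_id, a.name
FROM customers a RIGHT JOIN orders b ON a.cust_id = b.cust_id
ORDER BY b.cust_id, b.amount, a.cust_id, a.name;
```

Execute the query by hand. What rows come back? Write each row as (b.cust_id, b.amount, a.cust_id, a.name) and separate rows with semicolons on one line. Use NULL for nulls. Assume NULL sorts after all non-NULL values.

(4, 37, NULL, NULL); (4, 88, NULL, NULL); (5, 25, 5, Eve); (5, 25, 5, Liam); (5, 25, 5, Omar); (5, 65, 5, Eve); (5, 65, 5, Liam); (5, 65, 5, Omar); (5, 91, 5, Eve); (5, 91, 5, Liam); (5, 91, 5, Omar)

RIGHT JOIN keeps every row from `orders`; unmatched rows get NULL for `customers`'s columns.
Matching on a.cust_id = b.cust_id.
Matched pairs: 9; unmatched b rows kept: 2.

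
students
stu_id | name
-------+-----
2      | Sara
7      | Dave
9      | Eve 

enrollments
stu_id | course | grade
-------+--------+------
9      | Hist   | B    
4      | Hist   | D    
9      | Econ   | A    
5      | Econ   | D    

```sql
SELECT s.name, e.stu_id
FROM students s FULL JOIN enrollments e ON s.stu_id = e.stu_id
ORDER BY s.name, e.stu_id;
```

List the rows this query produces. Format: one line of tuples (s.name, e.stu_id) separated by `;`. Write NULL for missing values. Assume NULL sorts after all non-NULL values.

FULL OUTER JOIN keeps every row from both sides; unmatched rows get NULL for the other side's columns.
Matching on s.stu_id = e.stu_id.
Matched pairs: 2; unmatched s rows kept: 2; unmatched e rows kept: 2.

(Dave, NULL); (Eve, 9); (Eve, 9); (Sara, NULL); (NULL, 4); (NULL, 5)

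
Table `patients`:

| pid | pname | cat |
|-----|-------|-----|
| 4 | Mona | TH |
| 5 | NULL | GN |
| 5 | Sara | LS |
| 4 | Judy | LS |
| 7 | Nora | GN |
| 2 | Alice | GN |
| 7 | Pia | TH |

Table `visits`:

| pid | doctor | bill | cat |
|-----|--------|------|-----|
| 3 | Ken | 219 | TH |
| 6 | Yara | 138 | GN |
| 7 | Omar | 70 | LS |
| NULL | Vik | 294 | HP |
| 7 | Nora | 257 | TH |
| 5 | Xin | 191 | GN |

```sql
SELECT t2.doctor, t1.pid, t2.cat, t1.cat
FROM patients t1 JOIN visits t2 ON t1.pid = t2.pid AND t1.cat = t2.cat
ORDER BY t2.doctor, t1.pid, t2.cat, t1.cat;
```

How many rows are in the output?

2

INNER JOIN keeps only pairs where the ON condition holds.
Matching on t1.pid = t2.pid AND t1.cat = t2.cat. A NULL in a compared column never satisfies the condition.
Matched pairs: 2.
Total: 2 rows.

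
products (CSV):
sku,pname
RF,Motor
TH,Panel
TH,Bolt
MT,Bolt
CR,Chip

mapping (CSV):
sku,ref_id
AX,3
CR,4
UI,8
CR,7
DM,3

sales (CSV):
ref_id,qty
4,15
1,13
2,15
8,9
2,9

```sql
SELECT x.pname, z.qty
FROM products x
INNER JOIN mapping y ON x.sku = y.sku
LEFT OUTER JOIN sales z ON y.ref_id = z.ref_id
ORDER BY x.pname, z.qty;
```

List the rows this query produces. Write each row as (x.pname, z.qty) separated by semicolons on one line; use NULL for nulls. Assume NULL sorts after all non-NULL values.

(Chip, 15); (Chip, NULL)

Joins associate left-to-right: products INNER JOIN mapping on sku gives 2 intermediate row(s).
Then LEFT JOIN `sales z` on ref_id: each of those 2 rows is kept; rows whose y.ref_id has no match in z get NULL for z's columns.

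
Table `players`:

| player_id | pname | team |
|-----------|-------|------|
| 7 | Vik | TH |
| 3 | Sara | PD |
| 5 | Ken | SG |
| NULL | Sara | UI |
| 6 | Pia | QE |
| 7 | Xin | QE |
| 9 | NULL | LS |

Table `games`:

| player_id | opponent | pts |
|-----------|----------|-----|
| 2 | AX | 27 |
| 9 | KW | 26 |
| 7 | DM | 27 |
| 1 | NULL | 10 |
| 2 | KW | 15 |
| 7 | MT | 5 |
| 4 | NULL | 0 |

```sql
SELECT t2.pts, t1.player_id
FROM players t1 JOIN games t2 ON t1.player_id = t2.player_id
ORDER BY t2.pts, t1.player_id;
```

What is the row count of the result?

5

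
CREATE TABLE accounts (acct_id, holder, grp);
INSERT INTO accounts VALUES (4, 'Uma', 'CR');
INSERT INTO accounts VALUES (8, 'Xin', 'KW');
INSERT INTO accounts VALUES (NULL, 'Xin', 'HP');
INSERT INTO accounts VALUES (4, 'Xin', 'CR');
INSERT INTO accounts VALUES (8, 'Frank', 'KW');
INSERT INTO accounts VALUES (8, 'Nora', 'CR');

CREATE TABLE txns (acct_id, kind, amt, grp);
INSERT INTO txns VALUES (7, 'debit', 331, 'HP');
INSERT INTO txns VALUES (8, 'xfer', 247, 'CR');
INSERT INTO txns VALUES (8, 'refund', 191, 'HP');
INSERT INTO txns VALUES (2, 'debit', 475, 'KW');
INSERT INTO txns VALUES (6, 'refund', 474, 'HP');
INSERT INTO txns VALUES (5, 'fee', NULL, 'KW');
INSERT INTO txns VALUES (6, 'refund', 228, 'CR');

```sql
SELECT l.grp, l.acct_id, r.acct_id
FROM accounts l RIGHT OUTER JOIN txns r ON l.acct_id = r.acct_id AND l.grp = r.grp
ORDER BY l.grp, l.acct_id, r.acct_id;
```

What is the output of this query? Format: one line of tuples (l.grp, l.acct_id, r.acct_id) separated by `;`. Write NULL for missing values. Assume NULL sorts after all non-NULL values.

(CR, 8, 8); (NULL, NULL, 2); (NULL, NULL, 5); (NULL, NULL, 6); (NULL, NULL, 6); (NULL, NULL, 7); (NULL, NULL, 8)

RIGHT JOIN keeps every row from `txns`; unmatched rows get NULL for `accounts`'s columns.
Matching on l.acct_id = r.acct_id AND l.grp = r.grp. A NULL in a compared column never satisfies the condition.
Matched pairs: 1; unmatched r rows kept: 6.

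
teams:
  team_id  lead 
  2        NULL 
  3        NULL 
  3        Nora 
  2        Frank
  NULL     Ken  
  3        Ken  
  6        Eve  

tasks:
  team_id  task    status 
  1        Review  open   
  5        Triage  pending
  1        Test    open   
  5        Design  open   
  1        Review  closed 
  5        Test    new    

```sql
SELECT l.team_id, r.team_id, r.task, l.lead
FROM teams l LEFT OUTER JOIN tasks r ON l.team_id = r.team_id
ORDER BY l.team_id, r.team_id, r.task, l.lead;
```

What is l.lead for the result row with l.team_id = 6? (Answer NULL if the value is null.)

Eve

LEFT JOIN keeps every row from `teams`; unmatched rows get NULL for `tasks`'s columns.
Matching on l.team_id = r.team_id. A NULL in a compared column never satisfies the condition.
- l[0] team_id=2 → no match; kept with NULLs on the r side.
- l[1] team_id=3 → no match; kept with NULLs on the r side.
- l[2] team_id=3 → no match; kept with NULLs on the r side.
- l[3] team_id=2 → no match; kept with NULLs on the r side.
- l[4] team_id=NULL → no match; kept with NULLs on the r side.
- l[5] team_id=3 → no match; kept with NULLs on the r side.
- l[6] team_id=6 → no match; kept with NULLs on the r side.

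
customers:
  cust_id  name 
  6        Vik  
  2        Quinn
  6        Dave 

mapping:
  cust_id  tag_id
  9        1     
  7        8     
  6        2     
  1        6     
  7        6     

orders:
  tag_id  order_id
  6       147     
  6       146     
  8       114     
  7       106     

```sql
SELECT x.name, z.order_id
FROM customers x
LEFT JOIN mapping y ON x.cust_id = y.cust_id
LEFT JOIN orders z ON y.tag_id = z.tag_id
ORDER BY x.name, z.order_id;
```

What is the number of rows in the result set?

Evaluate left to right. First `customers x LEFT JOIN mapping y` on cust_id: 3 row(s).
Then LEFT JOIN `orders z` on tag_id: each of those 3 rows is kept; rows whose y.tag_id has no match in z get NULL for z's columns.
Result: 3 row(s).

3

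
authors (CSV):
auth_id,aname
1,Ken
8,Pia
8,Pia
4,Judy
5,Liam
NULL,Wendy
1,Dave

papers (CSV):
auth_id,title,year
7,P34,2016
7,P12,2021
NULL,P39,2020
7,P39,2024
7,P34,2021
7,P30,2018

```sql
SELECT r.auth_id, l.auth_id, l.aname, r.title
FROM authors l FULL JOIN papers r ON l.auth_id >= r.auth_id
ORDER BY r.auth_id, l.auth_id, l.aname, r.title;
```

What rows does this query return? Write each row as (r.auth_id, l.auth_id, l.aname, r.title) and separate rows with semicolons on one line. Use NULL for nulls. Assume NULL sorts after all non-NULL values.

(7, 8, Pia, P12); (7, 8, Pia, P12); (7, 8, Pia, P30); (7, 8, Pia, P30); (7, 8, Pia, P34); (7, 8, Pia, P34); (7, 8, Pia, P34); (7, 8, Pia, P34); (7, 8, Pia, P39); (7, 8, Pia, P39); (NULL, 1, Dave, NULL); (NULL, 1, Ken, NULL); (NULL, 4, Judy, NULL); (NULL, 5, Liam, NULL); (NULL, NULL, Wendy, NULL); (NULL, NULL, NULL, P39)

FULL OUTER JOIN keeps every row from both sides; unmatched rows get NULL for the other side's columns.
Matching on l.auth_id >= r.auth_id. A NULL in a compared column never satisfies the condition.
- l (auth_id=1) has no partner → padded with NULL.
- l (auth_id=8) pairs with 5 row(s) of r.
- l (auth_id=8) pairs with 5 row(s) of r.
- l (auth_id=4) has no partner → padded with NULL.
- l (auth_id=5) has no partner → padded with NULL.
- l (auth_id=NULL) has no partner → padded with NULL.
- l (auth_id=1) has no partner → padded with NULL.
- plus 1 unmatched r row(s), each kept with NULL l columns.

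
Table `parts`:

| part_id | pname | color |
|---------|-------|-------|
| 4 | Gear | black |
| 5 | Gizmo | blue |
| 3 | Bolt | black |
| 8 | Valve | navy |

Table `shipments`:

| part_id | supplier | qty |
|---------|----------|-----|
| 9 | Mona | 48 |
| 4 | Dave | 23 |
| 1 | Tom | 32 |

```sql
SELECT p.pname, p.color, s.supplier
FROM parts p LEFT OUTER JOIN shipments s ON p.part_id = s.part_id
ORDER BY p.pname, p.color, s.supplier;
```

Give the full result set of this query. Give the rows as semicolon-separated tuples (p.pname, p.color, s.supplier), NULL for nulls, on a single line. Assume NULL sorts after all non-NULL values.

(Bolt, black, NULL); (Gear, black, Dave); (Gizmo, blue, NULL); (Valve, navy, NULL)

LEFT JOIN keeps every row from `parts`; unmatched rows get NULL for `shipments`'s columns.
Matching on p.part_id = s.part_id.
- p[0] part_id=4 → 1 match(es) in s → 1 row(s).
- p[1] part_id=5 → no match; kept with NULLs on the s side.
- p[2] part_id=3 → no match; kept with NULLs on the s side.
- p[3] part_id=8 → no match; kept with NULLs on the s side.
After projecting and ordering:
p.pname | p.color | s.supplier
Bolt | black | NULL
Gear | black | Dave
Gizmo | blue | NULL
Valve | navy | NULL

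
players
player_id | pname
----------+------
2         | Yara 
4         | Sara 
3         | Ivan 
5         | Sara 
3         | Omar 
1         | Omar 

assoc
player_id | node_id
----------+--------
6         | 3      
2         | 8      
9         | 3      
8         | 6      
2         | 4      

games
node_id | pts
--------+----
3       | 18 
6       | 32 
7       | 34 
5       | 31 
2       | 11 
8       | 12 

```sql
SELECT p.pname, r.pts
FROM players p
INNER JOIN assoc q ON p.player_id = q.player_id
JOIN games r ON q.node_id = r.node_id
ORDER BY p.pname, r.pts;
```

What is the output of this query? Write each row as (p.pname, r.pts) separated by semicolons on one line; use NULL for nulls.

(Yara, 12)

Step 1 — p INNER JOIN q on player_id → 2 row(s).
Then INNER JOIN `games r` on node_id: keep only rows whose q.node_id appears in r.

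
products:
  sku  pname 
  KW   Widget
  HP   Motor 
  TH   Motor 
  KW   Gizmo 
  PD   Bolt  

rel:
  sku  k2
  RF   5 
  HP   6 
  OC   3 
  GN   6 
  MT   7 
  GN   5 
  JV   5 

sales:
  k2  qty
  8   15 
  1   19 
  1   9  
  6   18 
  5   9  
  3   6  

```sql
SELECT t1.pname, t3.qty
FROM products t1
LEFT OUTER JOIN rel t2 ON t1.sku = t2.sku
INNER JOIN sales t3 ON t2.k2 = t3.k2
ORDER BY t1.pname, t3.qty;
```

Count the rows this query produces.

1

Evaluate left to right. First `products t1 LEFT JOIN rel t2` on sku: 5 row(s).
Then INNER JOIN `sales t3` on k2: keep only rows whose t2.k2 appears in t3.
Result: 1 row(s).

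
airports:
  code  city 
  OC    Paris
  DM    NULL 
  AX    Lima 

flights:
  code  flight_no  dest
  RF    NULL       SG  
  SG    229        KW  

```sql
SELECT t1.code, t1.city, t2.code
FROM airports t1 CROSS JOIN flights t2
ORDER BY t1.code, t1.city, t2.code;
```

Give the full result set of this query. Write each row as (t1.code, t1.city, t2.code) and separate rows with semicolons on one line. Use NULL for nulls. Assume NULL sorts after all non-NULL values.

(AX, Lima, RF); (AX, Lima, SG); (DM, NULL, RF); (DM, NULL, SG); (OC, Paris, RF); (OC, Paris, SG)

CROSS JOIN pairs every row of `airports` with every row of `flights`: 3 × 2 = 6 rows.
After projecting and ordering:
t1.code | t1.city | t2.code
AX | Lima | RF
AX | Lima | SG
DM | NULL | RF
DM | NULL | SG
OC | Paris | RF
OC | Paris | SG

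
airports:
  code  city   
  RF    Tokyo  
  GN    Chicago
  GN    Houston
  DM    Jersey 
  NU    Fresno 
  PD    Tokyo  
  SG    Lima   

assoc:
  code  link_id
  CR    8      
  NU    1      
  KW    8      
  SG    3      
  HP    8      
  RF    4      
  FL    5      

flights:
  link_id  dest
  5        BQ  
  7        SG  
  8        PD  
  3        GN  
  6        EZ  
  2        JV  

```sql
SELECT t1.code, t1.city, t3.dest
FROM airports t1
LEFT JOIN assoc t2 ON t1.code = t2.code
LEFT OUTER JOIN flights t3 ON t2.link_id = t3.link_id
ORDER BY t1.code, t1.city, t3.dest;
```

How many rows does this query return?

Joins associate left-to-right: airports LEFT JOIN assoc on code gives 7 intermediate row(s).
Then LEFT JOIN `flights t3` on link_id: each of those 7 rows is kept; rows whose t2.link_id has no match in t3 get NULL for t3's columns.
Result: 7 row(s).

7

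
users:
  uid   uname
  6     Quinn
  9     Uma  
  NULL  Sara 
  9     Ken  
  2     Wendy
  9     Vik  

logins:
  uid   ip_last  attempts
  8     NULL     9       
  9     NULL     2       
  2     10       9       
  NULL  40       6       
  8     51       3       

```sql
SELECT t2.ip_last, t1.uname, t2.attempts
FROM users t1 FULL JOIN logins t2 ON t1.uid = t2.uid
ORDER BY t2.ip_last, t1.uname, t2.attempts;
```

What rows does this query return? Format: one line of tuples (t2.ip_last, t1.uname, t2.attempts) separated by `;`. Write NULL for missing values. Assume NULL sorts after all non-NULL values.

FULL OUTER JOIN keeps every row from both sides; unmatched rows get NULL for the other side's columns.
Matching on t1.uid = t2.uid. A NULL in a compared column never satisfies the condition.
Matched pairs: 4; unmatched t1 rows kept: 2; unmatched t2 rows kept: 3.

(10, Wendy, 9); (40, NULL, 6); (51, NULL, 3); (NULL, Ken, 2); (NULL, Quinn, NULL); (NULL, Sara, NULL); (NULL, Uma, 2); (NULL, Vik, 2); (NULL, NULL, 9)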